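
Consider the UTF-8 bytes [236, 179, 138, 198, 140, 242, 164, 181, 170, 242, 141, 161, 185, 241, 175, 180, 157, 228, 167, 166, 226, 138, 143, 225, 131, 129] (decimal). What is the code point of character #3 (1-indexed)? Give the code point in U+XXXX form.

U+A4D6A

Offset 0: leading byte 0xEC = 11101100 → 3-byte char #1 = EC B3 8A.
Offset 3: leading byte 0xC6 = 11000110 → 2-byte char #2 = C6 8C.
Offset 5: leading byte 0xF2 = 11110010 → 4-byte char #3 = F2 A4 B5 AA.
Leading byte 0xF2 = 11110010 matches 11110xxx → 4-byte sequence.
Byte 1: 0xF2 = 11110010, payload 010 (3 bits).
Byte 2: 0xA4 = 10100100 (10xxxxxx ✓), payload 100100.
Byte 3: 0xB5 = 10110101 (10xxxxxx ✓), payload 110101.
Byte 4: 0xAA = 10101010 (10xxxxxx ✓), payload 101010.
Concatenate: 010100100110101101010 = 0xA4D6A (21 bits → U+A4D6A).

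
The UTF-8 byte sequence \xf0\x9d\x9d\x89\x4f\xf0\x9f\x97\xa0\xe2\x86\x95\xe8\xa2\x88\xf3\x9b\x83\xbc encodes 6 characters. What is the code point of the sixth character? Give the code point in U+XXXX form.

U+DB0FC

Offset 0: leading byte 0xF0 = 11110000 → 4-byte char #1 = F0 9D 9D 89.
Offset 4: leading byte 0x4F = 01001111 → 1-byte char #2 = 4F.
Offset 5: leading byte 0xF0 = 11110000 → 4-byte char #3 = F0 9F 97 A0.
Offset 9: leading byte 0xE2 = 11100010 → 3-byte char #4 = E2 86 95.
Offset 12: leading byte 0xE8 = 11101000 → 3-byte char #5 = E8 A2 88.
Offset 15: leading byte 0xF3 = 11110011 → 4-byte char #6 = F3 9B 83 BC.
Leading byte 0xF3 = 11110011 matches 11110xxx → 4-byte sequence.
Byte 1: 0xF3 = 11110011, payload 011 (3 bits).
Byte 2: 0x9B = 10011011 (10xxxxxx ✓), payload 011011.
Byte 3: 0x83 = 10000011 (10xxxxxx ✓), payload 000011.
Byte 4: 0xBC = 10111100 (10xxxxxx ✓), payload 111100.
Concatenate: 011011011000011111100 = 0xDB0FC (21 bits → U+DB0FC).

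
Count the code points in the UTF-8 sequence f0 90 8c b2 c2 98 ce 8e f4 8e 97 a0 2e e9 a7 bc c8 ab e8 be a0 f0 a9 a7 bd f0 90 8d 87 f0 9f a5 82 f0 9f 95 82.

12

Byte at offset 0: 0xF0 = 11110000 → 4-byte char (#1). Advance 4.
Byte at offset 4: 0xC2 = 11000010 → 2-byte char (#2). Advance 2.
Byte at offset 6: 0xCE = 11001110 → 2-byte char (#3). Advance 2.
Byte at offset 8: 0xF4 = 11110100 → 4-byte char (#4). Advance 4.
Byte at offset 12: 0x2E = 00101110 → 1-byte char (#5). Advance 1.
Byte at offset 13: 0xE9 = 11101001 → 3-byte char (#6). Advance 3.
Byte at offset 16: 0xC8 = 11001000 → 2-byte char (#7). Advance 2.
Byte at offset 18: 0xE8 = 11101000 → 3-byte char (#8). Advance 3.
Byte at offset 21: 0xF0 = 11110000 → 4-byte char (#9). Advance 4.
Byte at offset 25: 0xF0 = 11110000 → 4-byte char (#10). Advance 4.
Byte at offset 29: 0xF0 = 11110000 → 4-byte char (#11). Advance 4.
Byte at offset 33: 0xF0 = 11110000 → 4-byte char (#12). Advance 4.
Reached end at offset 37 after 12 code points.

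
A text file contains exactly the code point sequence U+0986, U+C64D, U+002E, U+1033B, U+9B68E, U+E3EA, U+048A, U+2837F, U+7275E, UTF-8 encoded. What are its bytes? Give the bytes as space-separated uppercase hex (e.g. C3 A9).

U+0986: 3-byte form → E0 A6 86.
U+C64D: 3-byte form → EC 99 8D.
U+002E: 1-byte form → 2E.
U+1033B: 4-byte form → F0 90 8C BB.
U+9B68E: 4-byte form → F2 9B 9A 8E.
U+E3EA: 3-byte form → EE 8F AA.
U+048A: 2-byte form → D2 8A.
U+2837F: 4-byte form → F0 A8 8D BF.
U+7275E: 4-byte form → F1 B2 9D 9E.
Concatenated (28 bytes): E0 A6 86 EC 99 8D 2E F0 90 8C BB F2 9B 9A 8E EE 8F AA D2 8A F0 A8 8D BF F1 B2 9D 9E.

E0 A6 86 EC 99 8D 2E F0 90 8C BB F2 9B 9A 8E EE 8F AA D2 8A F0 A8 8D BF F1 B2 9D 9E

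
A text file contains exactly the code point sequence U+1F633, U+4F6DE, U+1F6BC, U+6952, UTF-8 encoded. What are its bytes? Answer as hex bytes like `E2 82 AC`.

F0 9F 98 B3 F1 8F 9B 9E F0 9F 9A BC E6 A5 92

U+1F633: 4-byte form → F0 9F 98 B3.
U+4F6DE: 4-byte form → F1 8F 9B 9E.
U+1F6BC: 4-byte form → F0 9F 9A BC.
U+6952: 3-byte form → E6 A5 92.
Concatenated (15 bytes): F0 9F 98 B3 F1 8F 9B 9E F0 9F 9A BC E6 A5 92.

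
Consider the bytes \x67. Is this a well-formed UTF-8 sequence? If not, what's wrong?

Leading byte 0x67 = 01100111 → 1-byte form.

valid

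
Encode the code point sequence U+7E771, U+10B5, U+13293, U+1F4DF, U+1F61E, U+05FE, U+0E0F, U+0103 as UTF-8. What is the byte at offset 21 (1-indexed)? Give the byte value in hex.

1-indexed offset 21 is 0-indexed offset 20.
U+7E771 → 4-byte form F1 BE 9D B1 at offsets 0–3.
U+10B5 → 3-byte form E1 82 B5 at offsets 4–6.
U+13293 → 4-byte form F0 93 8A 93 at offsets 7–10.
U+1F4DF → 4-byte form F0 9F 93 9F at offsets 11–14.
U+1F61E → 4-byte form F0 9F 98 9E at offsets 15–18.
U+05FE → 2-byte form D7 BE at offsets 19–20.
Offset 20 falls in char 6's range; it's byte 2 of D7 BE = 0xBE.

0xBE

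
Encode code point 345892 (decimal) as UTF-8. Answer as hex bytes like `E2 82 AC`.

F1 94 9C A4

U+54724 = 0x54724 = 345892 decimal. In range U+10000–U+10FFFF → 4-byte form: 11110xxx 10xxxxxx 10xxxxxx 10xxxxxx.
Binary (21 bits): 001010100011100100100.
Split 3+6+6+6: 001 | 010100 | 011100 | 100100.
Byte 1: 11110001 = 0xF1.
Byte 2: 10010100 = 0x94.
Byte 3: 10011100 = 0x9C.
Byte 4: 10100100 = 0xA4.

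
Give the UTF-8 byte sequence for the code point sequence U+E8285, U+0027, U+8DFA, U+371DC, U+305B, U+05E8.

F3 A8 8A 85 27 E8 B7 BA F0 B7 87 9C E3 81 9B D7 A8

U+E8285: 4-byte form → F3 A8 8A 85.
U+0027: 1-byte form → 27.
U+8DFA: 3-byte form → E8 B7 BA.
U+371DC: 4-byte form → F0 B7 87 9C.
U+305B: 3-byte form → E3 81 9B.
U+05E8: 2-byte form → D7 A8.
Concatenated (17 bytes): F3 A8 8A 85 27 E8 B7 BA F0 B7 87 9C E3 81 9B D7 A8.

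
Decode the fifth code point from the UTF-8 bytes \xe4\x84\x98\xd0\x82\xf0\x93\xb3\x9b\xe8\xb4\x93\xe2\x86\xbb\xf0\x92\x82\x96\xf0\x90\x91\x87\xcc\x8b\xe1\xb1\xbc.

Offset 0: leading byte 0xE4 = 11100100 → 3-byte char #1 = E4 84 98.
Offset 3: leading byte 0xD0 = 11010000 → 2-byte char #2 = D0 82.
Offset 5: leading byte 0xF0 = 11110000 → 4-byte char #3 = F0 93 B3 9B.
Offset 9: leading byte 0xE8 = 11101000 → 3-byte char #4 = E8 B4 93.
Offset 12: leading byte 0xE2 = 11100010 → 3-byte char #5 = E2 86 BB.
Leading byte 0xE2 = 11100010 matches 1110xxxx → 3-byte sequence.
Byte 1: 0xE2 = 11100010, payload 0010 (4 bits).
Byte 2: 0x86 = 10000110 (10xxxxxx ✓), payload 000110.
Byte 3: 0xBB = 10111011 (10xxxxxx ✓), payload 111011.
Concatenate: 0010000110111011 = 0x21BB (16 bits → U+21BB).

U+21BB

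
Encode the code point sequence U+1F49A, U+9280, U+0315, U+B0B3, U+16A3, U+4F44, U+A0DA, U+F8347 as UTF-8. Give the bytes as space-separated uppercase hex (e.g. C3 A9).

F0 9F 92 9A E9 8A 80 CC 95 EB 82 B3 E1 9A A3 E4 BD 84 EA 83 9A F3 B8 8D 87

U+1F49A: 4-byte form → F0 9F 92 9A.
U+9280: 3-byte form → E9 8A 80.
U+0315: 2-byte form → CC 95.
U+B0B3: 3-byte form → EB 82 B3.
U+16A3: 3-byte form → E1 9A A3.
U+4F44: 3-byte form → E4 BD 84.
U+A0DA: 3-byte form → EA 83 9A.
U+F8347: 4-byte form → F3 B8 8D 87.
Concatenated (25 bytes): F0 9F 92 9A E9 8A 80 CC 95 EB 82 B3 E1 9A A3 E4 BD 84 EA 83 9A F3 B8 8D 87.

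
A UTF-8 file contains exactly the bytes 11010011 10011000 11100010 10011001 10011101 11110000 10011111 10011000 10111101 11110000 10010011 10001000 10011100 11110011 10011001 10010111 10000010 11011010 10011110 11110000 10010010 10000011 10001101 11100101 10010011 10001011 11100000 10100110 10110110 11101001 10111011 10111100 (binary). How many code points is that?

10

Byte at offset 0: 0xD3 = 11010011 → 2-byte char (#1). Advance 2.
Byte at offset 2: 0xE2 = 11100010 → 3-byte char (#2). Advance 3.
Byte at offset 5: 0xF0 = 11110000 → 4-byte char (#3). Advance 4.
Byte at offset 9: 0xF0 = 11110000 → 4-byte char (#4). Advance 4.
Byte at offset 13: 0xF3 = 11110011 → 4-byte char (#5). Advance 4.
Byte at offset 17: 0xDA = 11011010 → 2-byte char (#6). Advance 2.
Byte at offset 19: 0xF0 = 11110000 → 4-byte char (#7). Advance 4.
Byte at offset 23: 0xE5 = 11100101 → 3-byte char (#8). Advance 3.
Byte at offset 26: 0xE0 = 11100000 → 3-byte char (#9). Advance 3.
Byte at offset 29: 0xE9 = 11101001 → 3-byte char (#10). Advance 3.
Reached end at offset 32 after 10 code points.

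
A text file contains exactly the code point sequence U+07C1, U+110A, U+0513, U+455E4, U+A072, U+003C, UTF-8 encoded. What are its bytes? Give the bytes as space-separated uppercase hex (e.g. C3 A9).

U+07C1: 2-byte form → DF 81.
U+110A: 3-byte form → E1 84 8A.
U+0513: 2-byte form → D4 93.
U+455E4: 4-byte form → F1 85 97 A4.
U+A072: 3-byte form → EA 81 B2.
U+003C: 1-byte form → 3C.
Concatenated (15 bytes): DF 81 E1 84 8A D4 93 F1 85 97 A4 EA 81 B2 3C.

DF 81 E1 84 8A D4 93 F1 85 97 A4 EA 81 B2 3C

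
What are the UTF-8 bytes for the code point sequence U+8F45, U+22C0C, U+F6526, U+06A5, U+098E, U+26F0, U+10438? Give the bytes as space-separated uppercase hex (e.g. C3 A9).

E8 BD 85 F0 A2 B0 8C F3 B6 94 A6 DA A5 E0 A6 8E E2 9B B0 F0 90 90 B8

U+8F45: 3-byte form → E8 BD 85.
U+22C0C: 4-byte form → F0 A2 B0 8C.
U+F6526: 4-byte form → F3 B6 94 A6.
U+06A5: 2-byte form → DA A5.
U+098E: 3-byte form → E0 A6 8E.
U+26F0: 3-byte form → E2 9B B0.
U+10438: 4-byte form → F0 90 90 B8.
Concatenated (23 bytes): E8 BD 85 F0 A2 B0 8C F3 B6 94 A6 DA A5 E0 A6 8E E2 9B B0 F0 90 90 B8.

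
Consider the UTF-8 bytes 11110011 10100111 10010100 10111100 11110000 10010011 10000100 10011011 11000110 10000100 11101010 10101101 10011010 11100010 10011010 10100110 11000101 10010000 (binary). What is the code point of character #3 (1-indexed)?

U+0184

Offset 0: leading byte 0xF3 = 11110011 → 4-byte char #1 = F3 A7 94 BC.
Offset 4: leading byte 0xF0 = 11110000 → 4-byte char #2 = F0 93 84 9B.
Offset 8: leading byte 0xC6 = 11000110 → 2-byte char #3 = C6 84.
Leading byte 0xC6 = 11000110 matches 110xxxxx → 2-byte sequence.
Byte 1: 0xC6 = 11000110, payload 00110 (5 bits).
Byte 2: 0x84 = 10000100 (10xxxxxx ✓), payload 000100.
Concatenate: 00110000100 = 0x184 (11 bits → U+0184).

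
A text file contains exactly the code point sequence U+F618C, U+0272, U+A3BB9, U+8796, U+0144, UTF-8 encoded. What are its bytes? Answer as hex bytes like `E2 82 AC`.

U+F618C: 4-byte form → F3 B6 86 8C.
U+0272: 2-byte form → C9 B2.
U+A3BB9: 4-byte form → F2 A3 AE B9.
U+8796: 3-byte form → E8 9E 96.
U+0144: 2-byte form → C5 84.
Concatenated (15 bytes): F3 B6 86 8C C9 B2 F2 A3 AE B9 E8 9E 96 C5 84.

F3 B6 86 8C C9 B2 F2 A3 AE B9 E8 9E 96 C5 84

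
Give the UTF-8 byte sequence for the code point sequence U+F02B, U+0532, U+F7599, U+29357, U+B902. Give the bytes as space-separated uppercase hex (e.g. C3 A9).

U+F02B: 3-byte form → EF 80 AB.
U+0532: 2-byte form → D4 B2.
U+F7599: 4-byte form → F3 B7 96 99.
U+29357: 4-byte form → F0 A9 8D 97.
U+B902: 3-byte form → EB A4 82.
Concatenated (16 bytes): EF 80 AB D4 B2 F3 B7 96 99 F0 A9 8D 97 EB A4 82.

EF 80 AB D4 B2 F3 B7 96 99 F0 A9 8D 97 EB A4 82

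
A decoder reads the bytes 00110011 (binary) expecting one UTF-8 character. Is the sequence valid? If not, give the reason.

valid

Leading byte 0x33 = 00110011 → 1-byte form.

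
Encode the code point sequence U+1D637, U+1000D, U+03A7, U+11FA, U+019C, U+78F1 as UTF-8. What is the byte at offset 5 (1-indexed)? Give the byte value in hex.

1-indexed offset 5 is 0-indexed offset 4.
U+1D637 → 4-byte form F0 9D 98 B7 at offsets 0–3.
U+1000D → 4-byte form F0 90 80 8D at offsets 4–7.
Offset 4 falls in char 2's range; it's byte 1 of F0 90 80 8D = 0xF0.

0xF0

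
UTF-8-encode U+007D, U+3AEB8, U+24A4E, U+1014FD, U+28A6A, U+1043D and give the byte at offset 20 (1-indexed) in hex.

0x90

1-indexed offset 20 is 0-indexed offset 19.
U+007D → 1-byte form 7D at offsets 0–0.
U+3AEB8 → 4-byte form F0 BA BA B8 at offsets 1–4.
U+24A4E → 4-byte form F0 A4 A9 8E at offsets 5–8.
U+1014FD → 4-byte form F4 81 93 BD at offsets 9–12.
U+28A6A → 4-byte form F0 A8 A9 AA at offsets 13–16.
U+1043D → 4-byte form F0 90 90 BD at offsets 17–20.
Offset 19 falls in char 6's range; it's byte 3 of F0 90 90 BD = 0x90.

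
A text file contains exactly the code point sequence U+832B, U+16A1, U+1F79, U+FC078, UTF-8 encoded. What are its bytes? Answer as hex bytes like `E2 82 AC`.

E8 8C AB E1 9A A1 E1 BD B9 F3 BC 81 B8

U+832B: 3-byte form → E8 8C AB.
U+16A1: 3-byte form → E1 9A A1.
U+1F79: 3-byte form → E1 BD B9.
U+FC078: 4-byte form → F3 BC 81 B8.
Concatenated (13 bytes): E8 8C AB E1 9A A1 E1 BD B9 F3 BC 81 B8.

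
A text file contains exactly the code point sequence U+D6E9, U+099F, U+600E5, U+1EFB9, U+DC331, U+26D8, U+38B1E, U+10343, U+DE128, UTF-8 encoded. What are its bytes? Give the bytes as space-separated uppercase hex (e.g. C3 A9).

ED 9B A9 E0 A6 9F F1 A0 83 A5 F0 9E BE B9 F3 9C 8C B1 E2 9B 98 F0 B8 AC 9E F0 90 8D 83 F3 9E 84 A8

U+D6E9: 3-byte form → ED 9B A9.
U+099F: 3-byte form → E0 A6 9F.
U+600E5: 4-byte form → F1 A0 83 A5.
U+1EFB9: 4-byte form → F0 9E BE B9.
U+DC331: 4-byte form → F3 9C 8C B1.
U+26D8: 3-byte form → E2 9B 98.
U+38B1E: 4-byte form → F0 B8 AC 9E.
U+10343: 4-byte form → F0 90 8D 83.
U+DE128: 4-byte form → F3 9E 84 A8.
Concatenated (33 bytes): ED 9B A9 E0 A6 9F F1 A0 83 A5 F0 9E BE B9 F3 9C 8C B1 E2 9B 98 F0 B8 AC 9E F0 90 8D 83 F3 9E 84 A8.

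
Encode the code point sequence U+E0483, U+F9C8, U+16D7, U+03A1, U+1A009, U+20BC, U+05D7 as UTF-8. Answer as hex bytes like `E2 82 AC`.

U+E0483: 4-byte form → F3 A0 92 83.
U+F9C8: 3-byte form → EF A7 88.
U+16D7: 3-byte form → E1 9B 97.
U+03A1: 2-byte form → CE A1.
U+1A009: 4-byte form → F0 9A 80 89.
U+20BC: 3-byte form → E2 82 BC.
U+05D7: 2-byte form → D7 97.
Concatenated (21 bytes): F3 A0 92 83 EF A7 88 E1 9B 97 CE A1 F0 9A 80 89 E2 82 BC D7 97.

F3 A0 92 83 EF A7 88 E1 9B 97 CE A1 F0 9A 80 89 E2 82 BC D7 97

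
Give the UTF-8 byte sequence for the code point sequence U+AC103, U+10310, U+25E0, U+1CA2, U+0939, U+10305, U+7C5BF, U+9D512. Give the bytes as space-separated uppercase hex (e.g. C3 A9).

F2 AC 84 83 F0 90 8C 90 E2 97 A0 E1 B2 A2 E0 A4 B9 F0 90 8C 85 F1 BC 96 BF F2 9D 94 92

U+AC103: 4-byte form → F2 AC 84 83.
U+10310: 4-byte form → F0 90 8C 90.
U+25E0: 3-byte form → E2 97 A0.
U+1CA2: 3-byte form → E1 B2 A2.
U+0939: 3-byte form → E0 A4 B9.
U+10305: 4-byte form → F0 90 8C 85.
U+7C5BF: 4-byte form → F1 BC 96 BF.
U+9D512: 4-byte form → F2 9D 94 92.
Concatenated (29 bytes): F2 AC 84 83 F0 90 8C 90 E2 97 A0 E1 B2 A2 E0 A4 B9 F0 90 8C 85 F1 BC 96 BF F2 9D 94 92.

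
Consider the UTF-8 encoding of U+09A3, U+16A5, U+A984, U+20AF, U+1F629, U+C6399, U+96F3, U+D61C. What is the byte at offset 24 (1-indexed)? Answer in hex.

0xED

1-indexed offset 24 is 0-indexed offset 23.
U+09A3 → 3-byte form E0 A6 A3 at offsets 0–2.
U+16A5 → 3-byte form E1 9A A5 at offsets 3–5.
U+A984 → 3-byte form EA A6 84 at offsets 6–8.
U+20AF → 3-byte form E2 82 AF at offsets 9–11.
U+1F629 → 4-byte form F0 9F 98 A9 at offsets 12–15.
U+C6399 → 4-byte form F3 86 8E 99 at offsets 16–19.
U+96F3 → 3-byte form E9 9B B3 at offsets 20–22.
U+D61C → 3-byte form ED 98 9C at offsets 23–25.
Offset 23 falls in char 8's range; it's byte 1 of ED 98 9C = 0xED.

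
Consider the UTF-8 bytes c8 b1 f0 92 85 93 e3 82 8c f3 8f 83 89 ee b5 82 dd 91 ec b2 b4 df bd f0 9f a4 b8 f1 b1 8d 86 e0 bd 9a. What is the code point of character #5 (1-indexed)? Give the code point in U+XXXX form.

U+ED42

Offset 0: leading byte 0xC8 = 11001000 → 2-byte char #1 = C8 B1.
Offset 2: leading byte 0xF0 = 11110000 → 4-byte char #2 = F0 92 85 93.
Offset 6: leading byte 0xE3 = 11100011 → 3-byte char #3 = E3 82 8C.
Offset 9: leading byte 0xF3 = 11110011 → 4-byte char #4 = F3 8F 83 89.
Offset 13: leading byte 0xEE = 11101110 → 3-byte char #5 = EE B5 82.
Leading byte 0xEE = 11101110 matches 1110xxxx → 3-byte sequence.
Byte 1: 0xEE = 11101110, payload 1110 (4 bits).
Byte 2: 0xB5 = 10110101 (10xxxxxx ✓), payload 110101.
Byte 3: 0x82 = 10000010 (10xxxxxx ✓), payload 000010.
Concatenate: 1110110101000010 = 0xED42 (16 bits → U+ED42).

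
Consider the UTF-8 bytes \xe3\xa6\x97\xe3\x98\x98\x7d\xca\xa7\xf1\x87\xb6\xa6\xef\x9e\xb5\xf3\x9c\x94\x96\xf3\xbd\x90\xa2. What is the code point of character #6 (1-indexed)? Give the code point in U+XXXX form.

U+F7B5

Offset 0: leading byte 0xE3 = 11100011 → 3-byte char #1 = E3 A6 97.
Offset 3: leading byte 0xE3 = 11100011 → 3-byte char #2 = E3 98 98.
Offset 6: leading byte 0x7D = 01111101 → 1-byte char #3 = 7D.
Offset 7: leading byte 0xCA = 11001010 → 2-byte char #4 = CA A7.
Offset 9: leading byte 0xF1 = 11110001 → 4-byte char #5 = F1 87 B6 A6.
Offset 13: leading byte 0xEF = 11101111 → 3-byte char #6 = EF 9E B5.
Leading byte 0xEF = 11101111 matches 1110xxxx → 3-byte sequence.
Byte 1: 0xEF = 11101111, payload 1111 (4 bits).
Byte 2: 0x9E = 10011110 (10xxxxxx ✓), payload 011110.
Byte 3: 0xB5 = 10110101 (10xxxxxx ✓), payload 110101.
Concatenate: 1111011110110101 = 0xF7B5 (16 bits → U+F7B5).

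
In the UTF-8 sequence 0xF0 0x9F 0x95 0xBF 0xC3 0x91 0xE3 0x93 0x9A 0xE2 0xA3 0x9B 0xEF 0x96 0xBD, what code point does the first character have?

Offset 0: leading byte 0xF0 = 11110000 → 4-byte char #1 = F0 9F 95 BF.
Leading byte 0xF0 = 11110000 matches 11110xxx → 4-byte sequence.
Byte 1: 0xF0 = 11110000, payload 000 (3 bits).
Byte 2: 0x9F = 10011111 (10xxxxxx ✓), payload 011111.
Byte 3: 0x95 = 10010101 (10xxxxxx ✓), payload 010101.
Byte 4: 0xBF = 10111111 (10xxxxxx ✓), payload 111111.
Concatenate: 000011111010101111111 = 0x1F57F (21 bits → U+1F57F).

U+1F57F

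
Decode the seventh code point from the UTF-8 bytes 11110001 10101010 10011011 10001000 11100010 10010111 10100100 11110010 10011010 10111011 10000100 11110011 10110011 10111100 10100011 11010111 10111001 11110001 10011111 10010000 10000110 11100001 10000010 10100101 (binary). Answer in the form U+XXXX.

Offset 0: leading byte 0xF1 = 11110001 → 4-byte char #1 = F1 AA 9B 88.
Offset 4: leading byte 0xE2 = 11100010 → 3-byte char #2 = E2 97 A4.
Offset 7: leading byte 0xF2 = 11110010 → 4-byte char #3 = F2 9A BB 84.
Offset 11: leading byte 0xF3 = 11110011 → 4-byte char #4 = F3 B3 BC A3.
Offset 15: leading byte 0xD7 = 11010111 → 2-byte char #5 = D7 B9.
Offset 17: leading byte 0xF1 = 11110001 → 4-byte char #6 = F1 9F 90 86.
Offset 21: leading byte 0xE1 = 11100001 → 3-byte char #7 = E1 82 A5.
Leading byte 0xE1 = 11100001 matches 1110xxxx → 3-byte sequence.
Byte 1: 0xE1 = 11100001, payload 0001 (4 bits).
Byte 2: 0x82 = 10000010 (10xxxxxx ✓), payload 000010.
Byte 3: 0xA5 = 10100101 (10xxxxxx ✓), payload 100101.
Concatenate: 0001000010100101 = 0x10A5 (16 bits → U+10A5).

U+10A5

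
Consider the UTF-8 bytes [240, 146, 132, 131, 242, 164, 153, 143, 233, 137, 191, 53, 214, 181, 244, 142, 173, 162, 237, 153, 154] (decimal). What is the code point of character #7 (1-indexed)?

Offset 0: leading byte 0xF0 = 11110000 → 4-byte char #1 = F0 92 84 83.
Offset 4: leading byte 0xF2 = 11110010 → 4-byte char #2 = F2 A4 99 8F.
Offset 8: leading byte 0xE9 = 11101001 → 3-byte char #3 = E9 89 BF.
Offset 11: leading byte 0x35 = 00110101 → 1-byte char #4 = 35.
Offset 12: leading byte 0xD6 = 11010110 → 2-byte char #5 = D6 B5.
Offset 14: leading byte 0xF4 = 11110100 → 4-byte char #6 = F4 8E AD A2.
Offset 18: leading byte 0xED = 11101101 → 3-byte char #7 = ED 99 9A.
Leading byte 0xED = 11101101 matches 1110xxxx → 3-byte sequence.
Byte 1: 0xED = 11101101, payload 1101 (4 bits).
Byte 2: 0x99 = 10011001 (10xxxxxx ✓), payload 011001.
Byte 3: 0x9A = 10011010 (10xxxxxx ✓), payload 011010.
Concatenate: 1101011001011010 = 0xD65A (16 bits → U+D65A).

U+D65A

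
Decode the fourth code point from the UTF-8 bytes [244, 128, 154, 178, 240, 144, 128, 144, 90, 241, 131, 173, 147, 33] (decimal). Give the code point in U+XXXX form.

U+43B53

Offset 0: leading byte 0xF4 = 11110100 → 4-byte char #1 = F4 80 9A B2.
Offset 4: leading byte 0xF0 = 11110000 → 4-byte char #2 = F0 90 80 90.
Offset 8: leading byte 0x5A = 01011010 → 1-byte char #3 = 5A.
Offset 9: leading byte 0xF1 = 11110001 → 4-byte char #4 = F1 83 AD 93.
Leading byte 0xF1 = 11110001 matches 11110xxx → 4-byte sequence.
Byte 1: 0xF1 = 11110001, payload 001 (3 bits).
Byte 2: 0x83 = 10000011 (10xxxxxx ✓), payload 000011.
Byte 3: 0xAD = 10101101 (10xxxxxx ✓), payload 101101.
Byte 4: 0x93 = 10010011 (10xxxxxx ✓), payload 010011.
Concatenate: 001000011101101010011 = 0x43B53 (21 bits → U+43B53).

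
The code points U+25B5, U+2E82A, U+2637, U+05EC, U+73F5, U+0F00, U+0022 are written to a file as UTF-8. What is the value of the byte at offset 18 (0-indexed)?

0x22

U+25B5 → 3-byte form E2 96 B5 at offsets 0–2.
U+2E82A → 4-byte form F0 AE A0 AA at offsets 3–6.
U+2637 → 3-byte form E2 98 B7 at offsets 7–9.
U+05EC → 2-byte form D7 AC at offsets 10–11.
U+73F5 → 3-byte form E7 8F B5 at offsets 12–14.
U+0F00 → 3-byte form E0 BC 80 at offsets 15–17.
U+0022 → 1-byte form 22 at offsets 18–18.
Offset 18 falls in char 7's range; it's byte 1 of 22 = 0x22.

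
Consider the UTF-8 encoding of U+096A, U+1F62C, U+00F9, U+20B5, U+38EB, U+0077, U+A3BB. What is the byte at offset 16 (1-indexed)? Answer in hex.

0x77

1-indexed offset 16 is 0-indexed offset 15.
U+096A → 3-byte form E0 A5 AA at offsets 0–2.
U+1F62C → 4-byte form F0 9F 98 AC at offsets 3–6.
U+00F9 → 2-byte form C3 B9 at offsets 7–8.
U+20B5 → 3-byte form E2 82 B5 at offsets 9–11.
U+38EB → 3-byte form E3 A3 AB at offsets 12–14.
U+0077 → 1-byte form 77 at offsets 15–15.
Offset 15 falls in char 6's range; it's byte 1 of 77 = 0x77.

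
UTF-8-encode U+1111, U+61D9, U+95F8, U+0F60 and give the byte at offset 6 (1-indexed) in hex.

1-indexed offset 6 is 0-indexed offset 5.
U+1111 → 3-byte form E1 84 91 at offsets 0–2.
U+61D9 → 3-byte form E6 87 99 at offsets 3–5.
Offset 5 falls in char 2's range; it's byte 3 of E6 87 99 = 0x99.

0x99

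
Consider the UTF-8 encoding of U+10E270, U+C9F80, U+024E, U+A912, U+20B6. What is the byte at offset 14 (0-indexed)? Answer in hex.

U+10E270 → 4-byte form F4 8E 89 B0 at offsets 0–3.
U+C9F80 → 4-byte form F3 89 BE 80 at offsets 4–7.
U+024E → 2-byte form C9 8E at offsets 8–9.
U+A912 → 3-byte form EA A4 92 at offsets 10–12.
U+20B6 → 3-byte form E2 82 B6 at offsets 13–15.
Offset 14 falls in char 5's range; it's byte 2 of E2 82 B6 = 0x82.

0x82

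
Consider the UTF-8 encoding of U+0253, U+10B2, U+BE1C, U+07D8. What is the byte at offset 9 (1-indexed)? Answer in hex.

1-indexed offset 9 is 0-indexed offset 8.
U+0253 → 2-byte form C9 93 at offsets 0–1.
U+10B2 → 3-byte form E1 82 B2 at offsets 2–4.
U+BE1C → 3-byte form EB B8 9C at offsets 5–7.
U+07D8 → 2-byte form DF 98 at offsets 8–9.
Offset 8 falls in char 4's range; it's byte 1 of DF 98 = 0xDF.

0xDF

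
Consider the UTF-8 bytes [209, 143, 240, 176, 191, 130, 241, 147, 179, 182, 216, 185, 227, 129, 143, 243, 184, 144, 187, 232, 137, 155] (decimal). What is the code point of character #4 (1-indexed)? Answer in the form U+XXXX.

Offset 0: leading byte 0xD1 = 11010001 → 2-byte char #1 = D1 8F.
Offset 2: leading byte 0xF0 = 11110000 → 4-byte char #2 = F0 B0 BF 82.
Offset 6: leading byte 0xF1 = 11110001 → 4-byte char #3 = F1 93 B3 B6.
Offset 10: leading byte 0xD8 = 11011000 → 2-byte char #4 = D8 B9.
Leading byte 0xD8 = 11011000 matches 110xxxxx → 2-byte sequence.
Byte 1: 0xD8 = 11011000, payload 11000 (5 bits).
Byte 2: 0xB9 = 10111001 (10xxxxxx ✓), payload 111001.
Concatenate: 11000111001 = 0x639 (11 bits → U+0639).

U+0639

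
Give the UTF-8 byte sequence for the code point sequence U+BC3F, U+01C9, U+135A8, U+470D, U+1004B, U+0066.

EB B0 BF C7 89 F0 93 96 A8 E4 9C 8D F0 90 81 8B 66

U+BC3F: 3-byte form → EB B0 BF.
U+01C9: 2-byte form → C7 89.
U+135A8: 4-byte form → F0 93 96 A8.
U+470D: 3-byte form → E4 9C 8D.
U+1004B: 4-byte form → F0 90 81 8B.
U+0066: 1-byte form → 66.
Concatenated (17 bytes): EB B0 BF C7 89 F0 93 96 A8 E4 9C 8D F0 90 81 8B 66.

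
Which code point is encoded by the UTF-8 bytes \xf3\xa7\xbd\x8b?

Leading byte 0xF3 = 11110011 matches 11110xxx → 4-byte sequence.
Byte 1: 0xF3 = 11110011, payload 011 (3 bits).
Byte 2: 0xA7 = 10100111 (10xxxxxx ✓), payload 100111.
Byte 3: 0xBD = 10111101 (10xxxxxx ✓), payload 111101.
Byte 4: 0x8B = 10001011 (10xxxxxx ✓), payload 001011.
Concatenate: 011100111111101001011 = 0xE7F4B (21 bits → U+E7F4B).

U+E7F4B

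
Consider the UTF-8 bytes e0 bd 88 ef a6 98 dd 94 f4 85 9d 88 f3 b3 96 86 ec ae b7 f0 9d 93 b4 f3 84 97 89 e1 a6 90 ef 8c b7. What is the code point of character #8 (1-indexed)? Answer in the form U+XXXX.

U+C45C9

Offset 0: leading byte 0xE0 = 11100000 → 3-byte char #1 = E0 BD 88.
Offset 3: leading byte 0xEF = 11101111 → 3-byte char #2 = EF A6 98.
Offset 6: leading byte 0xDD = 11011101 → 2-byte char #3 = DD 94.
Offset 8: leading byte 0xF4 = 11110100 → 4-byte char #4 = F4 85 9D 88.
Offset 12: leading byte 0xF3 = 11110011 → 4-byte char #5 = F3 B3 96 86.
Offset 16: leading byte 0xEC = 11101100 → 3-byte char #6 = EC AE B7.
Offset 19: leading byte 0xF0 = 11110000 → 4-byte char #7 = F0 9D 93 B4.
Offset 23: leading byte 0xF3 = 11110011 → 4-byte char #8 = F3 84 97 89.
Leading byte 0xF3 = 11110011 matches 11110xxx → 4-byte sequence.
Byte 1: 0xF3 = 11110011, payload 011 (3 bits).
Byte 2: 0x84 = 10000100 (10xxxxxx ✓), payload 000100.
Byte 3: 0x97 = 10010111 (10xxxxxx ✓), payload 010111.
Byte 4: 0x89 = 10001001 (10xxxxxx ✓), payload 001001.
Concatenate: 011000100010111001001 = 0xC45C9 (21 bits → U+C45C9).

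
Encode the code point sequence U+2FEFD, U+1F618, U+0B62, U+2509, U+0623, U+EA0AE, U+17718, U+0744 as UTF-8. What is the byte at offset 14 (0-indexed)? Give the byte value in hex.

0xD8

U+2FEFD → 4-byte form F0 AF BB BD at offsets 0–3.
U+1F618 → 4-byte form F0 9F 98 98 at offsets 4–7.
U+0B62 → 3-byte form E0 AD A2 at offsets 8–10.
U+2509 → 3-byte form E2 94 89 at offsets 11–13.
U+0623 → 2-byte form D8 A3 at offsets 14–15.
Offset 14 falls in char 5's range; it's byte 1 of D8 A3 = 0xD8.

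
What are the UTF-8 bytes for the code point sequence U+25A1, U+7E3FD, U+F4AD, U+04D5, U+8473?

E2 96 A1 F1 BE 8F BD EF 92 AD D3 95 E8 91 B3

U+25A1: 3-byte form → E2 96 A1.
U+7E3FD: 4-byte form → F1 BE 8F BD.
U+F4AD: 3-byte form → EF 92 AD.
U+04D5: 2-byte form → D3 95.
U+8473: 3-byte form → E8 91 B3.
Concatenated (15 bytes): E2 96 A1 F1 BE 8F BD EF 92 AD D3 95 E8 91 B3.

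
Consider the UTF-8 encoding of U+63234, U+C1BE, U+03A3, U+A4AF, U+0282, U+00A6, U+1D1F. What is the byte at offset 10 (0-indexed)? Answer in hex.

0x92

U+63234 → 4-byte form F1 A3 88 B4 at offsets 0–3.
U+C1BE → 3-byte form EC 86 BE at offsets 4–6.
U+03A3 → 2-byte form CE A3 at offsets 7–8.
U+A4AF → 3-byte form EA 92 AF at offsets 9–11.
Offset 10 falls in char 4's range; it's byte 2 of EA 92 AF = 0x92.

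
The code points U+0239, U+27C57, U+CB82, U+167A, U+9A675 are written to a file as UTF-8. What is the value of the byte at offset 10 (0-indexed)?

U+0239 → 2-byte form C8 B9 at offsets 0–1.
U+27C57 → 4-byte form F0 A7 B1 97 at offsets 2–5.
U+CB82 → 3-byte form EC AE 82 at offsets 6–8.
U+167A → 3-byte form E1 99 BA at offsets 9–11.
Offset 10 falls in char 4's range; it's byte 2 of E1 99 BA = 0x99.

0x99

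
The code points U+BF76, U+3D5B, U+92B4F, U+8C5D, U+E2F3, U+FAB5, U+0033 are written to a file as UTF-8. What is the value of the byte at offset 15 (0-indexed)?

0xB3

U+BF76 → 3-byte form EB BD B6 at offsets 0–2.
U+3D5B → 3-byte form E3 B5 9B at offsets 3–5.
U+92B4F → 4-byte form F2 92 AD 8F at offsets 6–9.
U+8C5D → 3-byte form E8 B1 9D at offsets 10–12.
U+E2F3 → 3-byte form EE 8B B3 at offsets 13–15.
Offset 15 falls in char 5's range; it's byte 3 of EE 8B B3 = 0xB3.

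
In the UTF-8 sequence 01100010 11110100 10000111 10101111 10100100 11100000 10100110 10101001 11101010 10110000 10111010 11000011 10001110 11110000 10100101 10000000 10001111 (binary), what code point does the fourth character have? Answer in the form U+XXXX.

Offset 0: leading byte 0x62 = 01100010 → 1-byte char #1 = 62.
Offset 1: leading byte 0xF4 = 11110100 → 4-byte char #2 = F4 87 AF A4.
Offset 5: leading byte 0xE0 = 11100000 → 3-byte char #3 = E0 A6 A9.
Offset 8: leading byte 0xEA = 11101010 → 3-byte char #4 = EA B0 BA.
Leading byte 0xEA = 11101010 matches 1110xxxx → 3-byte sequence.
Byte 1: 0xEA = 11101010, payload 1010 (4 bits).
Byte 2: 0xB0 = 10110000 (10xxxxxx ✓), payload 110000.
Byte 3: 0xBA = 10111010 (10xxxxxx ✓), payload 111010.
Concatenate: 1010110000111010 = 0xAC3A (16 bits → U+AC3A).

U+AC3A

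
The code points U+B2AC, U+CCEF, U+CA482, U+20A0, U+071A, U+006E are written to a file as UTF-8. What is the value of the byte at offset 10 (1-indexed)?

1-indexed offset 10 is 0-indexed offset 9.
U+B2AC → 3-byte form EB 8A AC at offsets 0–2.
U+CCEF → 3-byte form EC B3 AF at offsets 3–5.
U+CA482 → 4-byte form F3 8A 92 82 at offsets 6–9.
Offset 9 falls in char 3's range; it's byte 4 of F3 8A 92 82 = 0x82.

0x82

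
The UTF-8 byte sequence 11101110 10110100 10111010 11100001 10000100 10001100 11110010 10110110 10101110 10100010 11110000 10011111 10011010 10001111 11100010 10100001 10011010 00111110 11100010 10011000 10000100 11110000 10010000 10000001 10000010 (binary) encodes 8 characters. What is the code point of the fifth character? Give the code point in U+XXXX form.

U+285A

Offset 0: leading byte 0xEE = 11101110 → 3-byte char #1 = EE B4 BA.
Offset 3: leading byte 0xE1 = 11100001 → 3-byte char #2 = E1 84 8C.
Offset 6: leading byte 0xF2 = 11110010 → 4-byte char #3 = F2 B6 AE A2.
Offset 10: leading byte 0xF0 = 11110000 → 4-byte char #4 = F0 9F 9A 8F.
Offset 14: leading byte 0xE2 = 11100010 → 3-byte char #5 = E2 A1 9A.
Leading byte 0xE2 = 11100010 matches 1110xxxx → 3-byte sequence.
Byte 1: 0xE2 = 11100010, payload 0010 (4 bits).
Byte 2: 0xA1 = 10100001 (10xxxxxx ✓), payload 100001.
Byte 3: 0x9A = 10011010 (10xxxxxx ✓), payload 011010.
Concatenate: 0010100001011010 = 0x285A (16 bits → U+285A).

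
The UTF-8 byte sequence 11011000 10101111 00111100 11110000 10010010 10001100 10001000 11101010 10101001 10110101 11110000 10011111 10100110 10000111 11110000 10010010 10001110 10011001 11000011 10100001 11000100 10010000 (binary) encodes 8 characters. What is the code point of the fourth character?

Offset 0: leading byte 0xD8 = 11011000 → 2-byte char #1 = D8 AF.
Offset 2: leading byte 0x3C = 00111100 → 1-byte char #2 = 3C.
Offset 3: leading byte 0xF0 = 11110000 → 4-byte char #3 = F0 92 8C 88.
Offset 7: leading byte 0xEA = 11101010 → 3-byte char #4 = EA A9 B5.
Leading byte 0xEA = 11101010 matches 1110xxxx → 3-byte sequence.
Byte 1: 0xEA = 11101010, payload 1010 (4 bits).
Byte 2: 0xA9 = 10101001 (10xxxxxx ✓), payload 101001.
Byte 3: 0xB5 = 10110101 (10xxxxxx ✓), payload 110101.
Concatenate: 1010101001110101 = 0xAA75 (16 bits → U+AA75).

U+AA75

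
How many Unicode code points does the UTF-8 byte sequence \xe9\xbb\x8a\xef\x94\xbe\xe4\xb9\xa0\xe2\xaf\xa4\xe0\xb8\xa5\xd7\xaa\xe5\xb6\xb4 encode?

Byte at offset 0: 0xE9 = 11101001 → 3-byte char (#1). Advance 3.
Byte at offset 3: 0xEF = 11101111 → 3-byte char (#2). Advance 3.
Byte at offset 6: 0xE4 = 11100100 → 3-byte char (#3). Advance 3.
Byte at offset 9: 0xE2 = 11100010 → 3-byte char (#4). Advance 3.
Byte at offset 12: 0xE0 = 11100000 → 3-byte char (#5). Advance 3.
Byte at offset 15: 0xD7 = 11010111 → 2-byte char (#6). Advance 2.
Byte at offset 17: 0xE5 = 11100101 → 3-byte char (#7). Advance 3.
Reached end at offset 20 after 7 code points.

7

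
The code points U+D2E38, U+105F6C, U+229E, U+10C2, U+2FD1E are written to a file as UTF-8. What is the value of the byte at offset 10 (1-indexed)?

0x8A

1-indexed offset 10 is 0-indexed offset 9.
U+D2E38 → 4-byte form F3 92 B8 B8 at offsets 0–3.
U+105F6C → 4-byte form F4 85 BD AC at offsets 4–7.
U+229E → 3-byte form E2 8A 9E at offsets 8–10.
Offset 9 falls in char 3's range; it's byte 2 of E2 8A 9E = 0x8A.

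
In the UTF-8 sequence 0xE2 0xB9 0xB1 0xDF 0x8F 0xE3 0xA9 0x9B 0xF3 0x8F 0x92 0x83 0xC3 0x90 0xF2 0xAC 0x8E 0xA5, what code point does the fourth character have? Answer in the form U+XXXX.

U+CF483

Offset 0: leading byte 0xE2 = 11100010 → 3-byte char #1 = E2 B9 B1.
Offset 3: leading byte 0xDF = 11011111 → 2-byte char #2 = DF 8F.
Offset 5: leading byte 0xE3 = 11100011 → 3-byte char #3 = E3 A9 9B.
Offset 8: leading byte 0xF3 = 11110011 → 4-byte char #4 = F3 8F 92 83.
Leading byte 0xF3 = 11110011 matches 11110xxx → 4-byte sequence.
Byte 1: 0xF3 = 11110011, payload 011 (3 bits).
Byte 2: 0x8F = 10001111 (10xxxxxx ✓), payload 001111.
Byte 3: 0x92 = 10010010 (10xxxxxx ✓), payload 010010.
Byte 4: 0x83 = 10000011 (10xxxxxx ✓), payload 000011.
Concatenate: 011001111010010000011 = 0xCF483 (21 bits → U+CF483).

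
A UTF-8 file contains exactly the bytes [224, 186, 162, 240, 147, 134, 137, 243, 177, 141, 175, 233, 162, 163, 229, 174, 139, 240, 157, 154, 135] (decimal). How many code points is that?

6

Byte at offset 0: 0xE0 = 11100000 → 3-byte char (#1). Advance 3.
Byte at offset 3: 0xF0 = 11110000 → 4-byte char (#2). Advance 4.
Byte at offset 7: 0xF3 = 11110011 → 4-byte char (#3). Advance 4.
Byte at offset 11: 0xE9 = 11101001 → 3-byte char (#4). Advance 3.
Byte at offset 14: 0xE5 = 11100101 → 3-byte char (#5). Advance 3.
Byte at offset 17: 0xF0 = 11110000 → 4-byte char (#6). Advance 4.
Reached end at offset 21 after 6 code points.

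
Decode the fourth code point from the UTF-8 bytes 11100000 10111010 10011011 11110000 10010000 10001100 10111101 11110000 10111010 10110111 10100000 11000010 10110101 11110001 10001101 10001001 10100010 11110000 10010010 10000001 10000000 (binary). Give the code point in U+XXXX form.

U+00B5

Offset 0: leading byte 0xE0 = 11100000 → 3-byte char #1 = E0 BA 9B.
Offset 3: leading byte 0xF0 = 11110000 → 4-byte char #2 = F0 90 8C BD.
Offset 7: leading byte 0xF0 = 11110000 → 4-byte char #3 = F0 BA B7 A0.
Offset 11: leading byte 0xC2 = 11000010 → 2-byte char #4 = C2 B5.
Leading byte 0xC2 = 11000010 matches 110xxxxx → 2-byte sequence.
Byte 1: 0xC2 = 11000010, payload 00010 (5 bits).
Byte 2: 0xB5 = 10110101 (10xxxxxx ✓), payload 110101.
Concatenate: 00010110101 = 0xB5 (11 bits → U+00B5).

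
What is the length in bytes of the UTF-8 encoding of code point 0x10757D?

4

U+10757D = 0x10757D. UTF-8 uses 1 byte below 0x80, 2 below 0x800, 3 below 0x10000, 4 up to 0x10FFFF. 0x10757D is in U+10000–U+10FFFF → 4 bytes.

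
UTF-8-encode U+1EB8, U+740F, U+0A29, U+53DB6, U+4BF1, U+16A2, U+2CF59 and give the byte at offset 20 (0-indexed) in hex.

0xAC

U+1EB8 → 3-byte form E1 BA B8 at offsets 0–2.
U+740F → 3-byte form E7 90 8F at offsets 3–5.
U+0A29 → 3-byte form E0 A8 A9 at offsets 6–8.
U+53DB6 → 4-byte form F1 93 B6 B6 at offsets 9–12.
U+4BF1 → 3-byte form E4 AF B1 at offsets 13–15.
U+16A2 → 3-byte form E1 9A A2 at offsets 16–18.
U+2CF59 → 4-byte form F0 AC BD 99 at offsets 19–22.
Offset 20 falls in char 7's range; it's byte 2 of F0 AC BD 99 = 0xAC.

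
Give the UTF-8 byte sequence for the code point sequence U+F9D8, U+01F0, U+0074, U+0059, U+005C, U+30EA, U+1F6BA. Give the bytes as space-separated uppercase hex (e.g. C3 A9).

EF A7 98 C7 B0 74 59 5C E3 83 AA F0 9F 9A BA

U+F9D8: 3-byte form → EF A7 98.
U+01F0: 2-byte form → C7 B0.
U+0074: 1-byte form → 74.
U+0059: 1-byte form → 59.
U+005C: 1-byte form → 5C.
U+30EA: 3-byte form → E3 83 AA.
U+1F6BA: 4-byte form → F0 9F 9A BA.
Concatenated (15 bytes): EF A7 98 C7 B0 74 59 5C E3 83 AA F0 9F 9A BA.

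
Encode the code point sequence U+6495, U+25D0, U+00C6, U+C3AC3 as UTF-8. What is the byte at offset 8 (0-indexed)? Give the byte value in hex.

0xF3

U+6495 → 3-byte form E6 92 95 at offsets 0–2.
U+25D0 → 3-byte form E2 97 90 at offsets 3–5.
U+00C6 → 2-byte form C3 86 at offsets 6–7.
U+C3AC3 → 4-byte form F3 83 AB 83 at offsets 8–11.
Offset 8 falls in char 4's range; it's byte 1 of F3 83 AB 83 = 0xF3.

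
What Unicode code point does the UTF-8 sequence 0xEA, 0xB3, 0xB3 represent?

Leading byte 0xEA = 11101010 matches 1110xxxx → 3-byte sequence.
Byte 1: 0xEA = 11101010, payload 1010 (4 bits).
Byte 2: 0xB3 = 10110011 (10xxxxxx ✓), payload 110011.
Byte 3: 0xB3 = 10110011 (10xxxxxx ✓), payload 110011.
Concatenate: 1010110011110011 = 0xACF3 (16 bits → U+ACF3).

U+ACF3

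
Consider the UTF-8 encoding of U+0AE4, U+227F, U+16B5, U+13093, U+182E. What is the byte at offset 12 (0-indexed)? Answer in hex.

0x93

U+0AE4 → 3-byte form E0 AB A4 at offsets 0–2.
U+227F → 3-byte form E2 89 BF at offsets 3–5.
U+16B5 → 3-byte form E1 9A B5 at offsets 6–8.
U+13093 → 4-byte form F0 93 82 93 at offsets 9–12.
Offset 12 falls in char 4's range; it's byte 4 of F0 93 82 93 = 0x93.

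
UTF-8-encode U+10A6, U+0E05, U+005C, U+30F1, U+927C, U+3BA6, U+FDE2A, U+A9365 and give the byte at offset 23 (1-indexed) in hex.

1-indexed offset 23 is 0-indexed offset 22.
U+10A6 → 3-byte form E1 82 A6 at offsets 0–2.
U+0E05 → 3-byte form E0 B8 85 at offsets 3–5.
U+005C → 1-byte form 5C at offsets 6–6.
U+30F1 → 3-byte form E3 83 B1 at offsets 7–9.
U+927C → 3-byte form E9 89 BC at offsets 10–12.
U+3BA6 → 3-byte form E3 AE A6 at offsets 13–15.
U+FDE2A → 4-byte form F3 BD B8 AA at offsets 16–19.
U+A9365 → 4-byte form F2 A9 8D A5 at offsets 20–23.
Offset 22 falls in char 8's range; it's byte 3 of F2 A9 8D A5 = 0x8D.

0x8D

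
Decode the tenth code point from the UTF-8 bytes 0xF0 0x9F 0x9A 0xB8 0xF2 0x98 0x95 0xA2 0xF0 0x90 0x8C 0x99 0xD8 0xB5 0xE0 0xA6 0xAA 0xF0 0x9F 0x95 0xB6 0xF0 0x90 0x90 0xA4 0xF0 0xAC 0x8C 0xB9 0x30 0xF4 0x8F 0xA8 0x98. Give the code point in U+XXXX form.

Offset 0: leading byte 0xF0 = 11110000 → 4-byte char #1 = F0 9F 9A B8.
Offset 4: leading byte 0xF2 = 11110010 → 4-byte char #2 = F2 98 95 A2.
Offset 8: leading byte 0xF0 = 11110000 → 4-byte char #3 = F0 90 8C 99.
Offset 12: leading byte 0xD8 = 11011000 → 2-byte char #4 = D8 B5.
Offset 14: leading byte 0xE0 = 11100000 → 3-byte char #5 = E0 A6 AA.
Offset 17: leading byte 0xF0 = 11110000 → 4-byte char #6 = F0 9F 95 B6.
Offset 21: leading byte 0xF0 = 11110000 → 4-byte char #7 = F0 90 90 A4.
Offset 25: leading byte 0xF0 = 11110000 → 4-byte char #8 = F0 AC 8C B9.
Offset 29: leading byte 0x30 = 00110000 → 1-byte char #9 = 30.
Offset 30: leading byte 0xF4 = 11110100 → 4-byte char #10 = F4 8F A8 98.
Leading byte 0xF4 = 11110100 matches 11110xxx → 4-byte sequence.
Byte 1: 0xF4 = 11110100, payload 100 (3 bits).
Byte 2: 0x8F = 10001111 (10xxxxxx ✓), payload 001111.
Byte 3: 0xA8 = 10101000 (10xxxxxx ✓), payload 101000.
Byte 4: 0x98 = 10011000 (10xxxxxx ✓), payload 011000.
Concatenate: 100001111101000011000 = 0x10FA18 (21 bits → U+10FA18).

U+10FA18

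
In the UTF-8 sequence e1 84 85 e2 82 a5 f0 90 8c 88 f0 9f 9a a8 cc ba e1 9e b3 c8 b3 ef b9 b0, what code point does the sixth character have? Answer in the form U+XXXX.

Offset 0: leading byte 0xE1 = 11100001 → 3-byte char #1 = E1 84 85.
Offset 3: leading byte 0xE2 = 11100010 → 3-byte char #2 = E2 82 A5.
Offset 6: leading byte 0xF0 = 11110000 → 4-byte char #3 = F0 90 8C 88.
Offset 10: leading byte 0xF0 = 11110000 → 4-byte char #4 = F0 9F 9A A8.
Offset 14: leading byte 0xCC = 11001100 → 2-byte char #5 = CC BA.
Offset 16: leading byte 0xE1 = 11100001 → 3-byte char #6 = E1 9E B3.
Leading byte 0xE1 = 11100001 matches 1110xxxx → 3-byte sequence.
Byte 1: 0xE1 = 11100001, payload 0001 (4 bits).
Byte 2: 0x9E = 10011110 (10xxxxxx ✓), payload 011110.
Byte 3: 0xB3 = 10110011 (10xxxxxx ✓), payload 110011.
Concatenate: 0001011110110011 = 0x17B3 (16 bits → U+17B3).

U+17B3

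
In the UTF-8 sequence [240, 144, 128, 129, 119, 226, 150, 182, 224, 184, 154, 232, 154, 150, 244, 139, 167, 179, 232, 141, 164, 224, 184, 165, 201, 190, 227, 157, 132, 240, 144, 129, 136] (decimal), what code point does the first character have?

U+10001

Offset 0: leading byte 0xF0 = 11110000 → 4-byte char #1 = F0 90 80 81.
Leading byte 0xF0 = 11110000 matches 11110xxx → 4-byte sequence.
Byte 1: 0xF0 = 11110000, payload 000 (3 bits).
Byte 2: 0x90 = 10010000 (10xxxxxx ✓), payload 010000.
Byte 3: 0x80 = 10000000 (10xxxxxx ✓), payload 000000.
Byte 4: 0x81 = 10000001 (10xxxxxx ✓), payload 000001.
Concatenate: 000010000000000000001 = 0x10001 (21 bits → U+10001).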